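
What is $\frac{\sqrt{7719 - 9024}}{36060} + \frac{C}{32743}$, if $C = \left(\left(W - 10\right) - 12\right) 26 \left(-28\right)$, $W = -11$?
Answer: $\frac{24024}{32743} + \frac{i \sqrt{145}}{12020} \approx 0.73371 + 0.0010018 i$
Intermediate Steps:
$C = 24024$ ($C = \left(\left(-11 - 10\right) - 12\right) 26 \left(-28\right) = \left(-21 - 12\right) 26 \left(-28\right) = \left(-33\right) 26 \left(-28\right) = \left(-858\right) \left(-28\right) = 24024$)
$\frac{\sqrt{7719 - 9024}}{36060} + \frac{C}{32743} = \frac{\sqrt{7719 - 9024}}{36060} + \frac{24024}{32743} = \sqrt{-1305} \cdot \frac{1}{36060} + 24024 \cdot \frac{1}{32743} = 3 i \sqrt{145} \cdot \frac{1}{36060} + \frac{24024}{32743} = \frac{i \sqrt{145}}{12020} + \frac{24024}{32743} = \frac{24024}{32743} + \frac{i \sqrt{145}}{12020}$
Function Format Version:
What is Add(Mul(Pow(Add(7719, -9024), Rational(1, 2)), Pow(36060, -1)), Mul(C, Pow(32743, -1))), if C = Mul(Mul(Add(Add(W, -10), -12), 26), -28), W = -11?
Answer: Add(Rational(24024, 32743), Mul(Rational(1, 12020), I, Pow(145, Rational(1, 2)))) ≈ Add(0.73371, Mul(0.0010018, I))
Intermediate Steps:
C = 24024 (C = Mul(Mul(Add(Add(-11, -10), -12), 26), -28) = Mul(Mul(Add(-21, -12), 26), -28) = Mul(Mul(-33, 26), -28) = Mul(-858, -28) = 24024)
Add(Mul(Pow(Add(7719, -9024), Rational(1, 2)), Pow(36060, -1)), Mul(C, Pow(32743, -1))) = Add(Mul(Pow(Add(7719, -9024), Rational(1, 2)), Pow(36060, -1)), Mul(24024, Pow(32743, -1))) = Add(Mul(Pow(-1305, Rational(1, 2)), Rational(1, 36060)), Mul(24024, Rational(1, 32743))) = Add(Mul(Mul(3, I, Pow(145, Rational(1, 2))), Rational(1, 36060)), Rational(24024, 32743)) = Add(Mul(Rational(1, 12020), I, Pow(145, Rational(1, 2))), Rational(24024, 32743)) = Add(Rational(24024, 32743), Mul(Rational(1, 12020), I, Pow(145, Rational(1, 2))))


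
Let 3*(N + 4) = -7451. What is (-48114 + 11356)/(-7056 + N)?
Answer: 110274/28631 ≈ 3.8516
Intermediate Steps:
N = -7463/3 (N = -4 + (1/3)*(-7451) = -4 - 7451/3 = -7463/3 ≈ -2487.7)
(-48114 + 11356)/(-7056 + N) = (-48114 + 11356)/(-7056 - 7463/3) = -36758/(-28631/3) = -36758*(-3/28631) = 110274/28631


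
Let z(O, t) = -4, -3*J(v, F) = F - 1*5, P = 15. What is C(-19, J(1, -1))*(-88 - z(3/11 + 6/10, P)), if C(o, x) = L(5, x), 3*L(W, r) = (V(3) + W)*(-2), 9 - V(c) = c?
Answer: 616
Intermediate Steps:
J(v, F) = 5/3 - F/3 (J(v, F) = -(F - 1*5)/3 = -(F - 5)/3 = -(-5 + F)/3 = 5/3 - F/3)
V(c) = 9 - c
L(W, r) = -4 - 2*W/3 (L(W, r) = (((9 - 1*3) + W)*(-2))/3 = (((9 - 3) + W)*(-2))/3 = ((6 + W)*(-2))/3 = (-12 - 2*W)/3 = -4 - 2*W/3)
C(o, x) = -22/3 (C(o, x) = -4 - 2/3*5 = -4 - 10/3 = -22/3)
C(-19, J(1, -1))*(-88 - z(3/11 + 6/10, P)) = -22*(-88 - 1*(-4))/3 = -22*(-88 + 4)/3 = -22/3*(-84) = 616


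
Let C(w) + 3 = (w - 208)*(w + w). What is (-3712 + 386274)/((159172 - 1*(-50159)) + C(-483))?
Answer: 191281/438417 ≈ 0.43630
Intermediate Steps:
C(w) = -3 + 2*w*(-208 + w) (C(w) = -3 + (w - 208)*(w + w) = -3 + (-208 + w)*(2*w) = -3 + 2*w*(-208 + w))
(-3712 + 386274)/((159172 - 1*(-50159)) + C(-483)) = (-3712 + 386274)/((159172 - 1*(-50159)) + (-3 - 416*(-483) + 2*(-483)²)) = 382562/((159172 + 50159) + (-3 + 200928 + 2*233289)) = 382562/(209331 + (-3 + 200928 + 466578)) = 382562/(209331 + 667503) = 382562/876834 = 382562*(1/876834) = 191281/438417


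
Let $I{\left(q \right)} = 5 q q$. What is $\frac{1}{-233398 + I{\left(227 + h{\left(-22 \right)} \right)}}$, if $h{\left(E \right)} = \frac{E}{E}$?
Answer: $\frac{1}{26522} \approx 3.7705 \cdot 10^{-5}$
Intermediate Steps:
$h{\left(E \right)} = 1$
$I{\left(q \right)} = 5 q^{2}$
$\frac{1}{-233398 + I{\left(227 + h{\left(-22 \right)} \right)}} = \frac{1}{-233398 + 5 \left(227 + 1\right)^{2}} = \frac{1}{-233398 + 5 \cdot 228^{2}} = \frac{1}{-233398 + 5 \cdot 51984} = \frac{1}{-233398 + 259920} = \frac{1}{26522}$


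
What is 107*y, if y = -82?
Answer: -8774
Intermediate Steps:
107*y = 107*(-82) = -8774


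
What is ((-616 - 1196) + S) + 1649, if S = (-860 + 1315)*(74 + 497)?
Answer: 259642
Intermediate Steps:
S = 259805 (S = 455*571 = 259805)
((-616 - 1196) + S) + 1649 = ((-616 - 1196) + 259805) + 1649 = (-1812 + 259805) + 1649 = 257993 + 1649 = 259642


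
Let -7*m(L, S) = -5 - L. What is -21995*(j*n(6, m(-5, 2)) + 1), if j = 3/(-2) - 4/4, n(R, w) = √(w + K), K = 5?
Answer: -21995 + 109975*√5/2 ≈ 1.0096e+5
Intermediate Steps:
m(L, S) = 5/7 + L/7 (m(L, S) = -(-5 - L)/7 = 5/7 + L/7)
n(R, w) = √(5 + w) (n(R, w) = √(w + 5) = √(5 + w))
j = -5/2 (j = 3*(-½) - 4*¼ = -3/2 - 1 = -5/2 ≈ -2.5000)
-21995*(j*n(6, m(-5, 2)) + 1) = -21995*(-5*√(5 + (5/7 + (⅐)*(-5)))/2 + 1) = -21995*(-5*√(5 + (5/7 - 5/7))/2 + 1) = -21995*(-5*√(5 + 0)/2 + 1) = -21995*(-5*√5/2 + 1) = -21995*(1 - 5*√5/2) = -21995 + 109975*√5/2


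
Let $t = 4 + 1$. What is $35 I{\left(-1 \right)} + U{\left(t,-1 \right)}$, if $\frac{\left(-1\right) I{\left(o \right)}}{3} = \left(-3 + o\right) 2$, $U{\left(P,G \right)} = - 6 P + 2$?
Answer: $812$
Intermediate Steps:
$t = 5$
$U{\left(P,G \right)} = 2 - 6 P$
$I{\left(o \right)} = 18 - 6 o$ ($I{\left(o \right)} = - 3 \left(-3 + o\right) 2 = - 3 \left(-6 + 2 o\right) = 18 - 6 o$)
$35 I{\left(-1 \right)} + U{\left(t,-1 \right)} = 35 \left(18 - -6\right) + \left(2 - 30\right) = 35 \left(18 + 6\right) + \left(2 - 30\right) = 35 \cdot 24 - 28 = 840 - 28 = 812$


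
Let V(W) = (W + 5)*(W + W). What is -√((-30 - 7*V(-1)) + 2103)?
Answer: -√2129 ≈ -46.141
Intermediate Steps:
V(W) = 2*W*(5 + W) (V(W) = (5 + W)*(2*W) = 2*W*(5 + W))
-√((-30 - 7*V(-1)) + 2103) = -√((-30 - 14*(-1)*(5 - 1)) + 2103) = -√((-30 - 14*(-1)*4) + 2103) = -√((-30 - 7*(-8)) + 2103) = -√((-30 + 56) + 2103) = -√(26 + 2103) = -√2129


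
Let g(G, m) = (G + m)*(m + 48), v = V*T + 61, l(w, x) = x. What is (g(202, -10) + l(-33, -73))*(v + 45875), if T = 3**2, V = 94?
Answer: 337906386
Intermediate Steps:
T = 9
v = 907 (v = 94*9 + 61 = 846 + 61 = 907)
g(G, m) = (48 + m)*(G + m) (g(G, m) = (G + m)*(48 + m) = (48 + m)*(G + m))
(g(202, -10) + l(-33, -73))*(v + 45875) = (((-10)**2 + 48*202 + 48*(-10) + 202*(-10)) - 73)*(907 + 45875) = ((100 + 9696 - 480 - 2020) - 73)*46782 = (7296 - 73)*46782 = 7223*46782 = 337906386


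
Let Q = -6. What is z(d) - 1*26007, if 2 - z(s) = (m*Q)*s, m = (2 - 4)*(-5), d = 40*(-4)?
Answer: -35605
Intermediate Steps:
d = -160
m = 10 (m = -2*(-5) = 10)
z(s) = 2 + 60*s (z(s) = 2 - 10*(-6)*s = 2 - (-60)*s = 2 + 60*s)
z(d) - 1*26007 = (2 + 60*(-160)) - 1*26007 = (2 - 9600) - 26007 = -9598 - 26007 = -35605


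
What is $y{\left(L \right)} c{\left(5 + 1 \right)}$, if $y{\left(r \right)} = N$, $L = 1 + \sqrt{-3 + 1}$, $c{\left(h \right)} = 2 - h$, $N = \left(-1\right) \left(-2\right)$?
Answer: $-8$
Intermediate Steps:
$N = 2$
$L = 1 + i \sqrt{2}$ ($L = 1 + \sqrt{-2} = 1 + i \sqrt{2} \approx 1.0 + 1.4142 i$)
$y{\left(r \right)} = 2$
$y{\left(L \right)} c{\left(5 + 1 \right)} = 2 \left(2 - \left(5 + 1\right)\right) = 2 \left(2 - 6\right) = 2 \left(-4\right) = -8$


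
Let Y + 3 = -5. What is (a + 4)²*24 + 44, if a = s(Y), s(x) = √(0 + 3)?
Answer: 500 + 192*√3 ≈ 832.55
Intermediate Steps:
Y = -8 (Y = -3 - 5 = -8)
s(x) = √3
a = √3 ≈ 1.7320
(a + 4)²*24 + 44 = (√3 + 4)²*24 + 44 = (4 + √3)²*24 + 44 = 24*(4 + √3)² + 44 = 44 + 24*(4 + √3)²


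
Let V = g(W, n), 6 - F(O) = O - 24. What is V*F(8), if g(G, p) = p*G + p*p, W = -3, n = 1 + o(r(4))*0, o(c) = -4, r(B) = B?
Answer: -44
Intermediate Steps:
F(O) = 30 - O (F(O) = 6 - (O - 24) = 6 - (-24 + O) = 6 + (24 - O) = 30 - O)
n = 1 (n = 1 - 4*0 = 1 + 0 = 1)
g(G, p) = p² + G*p (g(G, p) = G*p + p² = p² + G*p)
V = -2 (V = 1*(-3 + 1) = 1*(-2) = -2)
V*F(8) = -2*(30 - 1*8) = -2*(30 - 8) = -2*22 = -44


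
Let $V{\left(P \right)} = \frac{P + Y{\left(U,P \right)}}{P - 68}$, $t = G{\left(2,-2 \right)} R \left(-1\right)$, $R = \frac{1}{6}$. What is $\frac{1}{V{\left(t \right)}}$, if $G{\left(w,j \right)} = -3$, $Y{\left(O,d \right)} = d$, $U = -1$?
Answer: $- \frac{135}{2} \approx -67.5$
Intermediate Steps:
$R = \frac{1}{6} \approx 0.16667$
$t = \frac{1}{2}$ ($t = \left(-3\right) \frac{1}{6} \left(-1\right) = \left(- \frac{1}{2}\right) \left(-1\right) = \frac{1}{2} \approx 0.5$)
$V{\left(P \right)} = \frac{2 P}{-68 + P}$ ($V{\left(P \right)} = \frac{P + P}{P - 68} = \frac{2 P}{-68 + P}$)
$\frac{1}{V{\left(t \right)}} = \frac{1}{2 \cdot \frac{1}{2} \frac{1}{-68 + \frac{1}{2}}} = \frac{1}{2 \cdot \frac{1}{2} \frac{1}{- \frac{135}{2}}} = \frac{1}{2 \cdot \frac{1}{2} \left(- \frac{2}{135}\right)} = \frac{1}{- \frac{2}{135}} = - \frac{135}{2}$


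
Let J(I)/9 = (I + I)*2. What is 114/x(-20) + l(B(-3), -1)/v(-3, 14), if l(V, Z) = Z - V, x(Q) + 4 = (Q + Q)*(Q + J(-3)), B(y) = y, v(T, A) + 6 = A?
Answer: 1393/5116 ≈ 0.27228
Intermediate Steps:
J(I) = 36*I (J(I) = 9*((I + I)*2) = 9*((2*I)*2) = 9*(4*I) = 36*I)
v(T, A) = -6 + A
x(Q) = -4 + 2*Q*(-108 + Q) (x(Q) = -4 + (Q + Q)*(Q + 36*(-3)) = -4 + (2*Q)*(Q - 108) = -4 + (2*Q)*(-108 + Q) = -4 + 2*Q*(-108 + Q))
114/x(-20) + l(B(-3), -1)/v(-3, 14) = 114/(-4 - 216*(-20) + 2*(-20)²) + (-1 - 1*(-3))/(-6 + 14) = 114/(-4 + 4320 + 2*400) + (-1 + 3)/8 = 114/(-4 + 4320 + 800) + 2*(⅛) = 114/5116 + ¼ = 114*(1/5116) + ¼ = 57/2558 + ¼ = 1393/5116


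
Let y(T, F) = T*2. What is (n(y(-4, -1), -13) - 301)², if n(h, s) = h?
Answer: 95481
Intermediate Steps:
y(T, F) = 2*T
(n(y(-4, -1), -13) - 301)² = (2*(-4) - 301)² = (-8 - 301)² = (-309)² = 95481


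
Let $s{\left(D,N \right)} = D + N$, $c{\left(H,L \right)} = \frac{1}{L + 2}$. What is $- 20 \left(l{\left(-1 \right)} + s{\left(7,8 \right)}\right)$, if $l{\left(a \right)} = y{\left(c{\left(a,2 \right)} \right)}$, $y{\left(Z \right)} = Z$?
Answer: $-305$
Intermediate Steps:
$c{\left(H,L \right)} = \frac{1}{2 + L}$
$l{\left(a \right)} = \frac{1}{4}$ ($l{\left(a \right)} = \frac{1}{2 + 2} = \frac{1}{4}$)
$- 20 \left(l{\left(-1 \right)} + s{\left(7,8 \right)}\right) = - 20 \left(\frac{1}{4} + \left(7 + 8\right)\right) = - 20 \left(\frac{1}{4} + 15\right) = \left(-20\right) \frac{61}{4} = -305$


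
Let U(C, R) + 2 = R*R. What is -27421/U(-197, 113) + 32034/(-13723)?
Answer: -46192733/10305973 ≈ -4.4821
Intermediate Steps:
U(C, R) = -2 + R**2 (U(C, R) = -2 + R*R = -2 + R**2)
-27421/U(-197, 113) + 32034/(-13723) = -27421/(-2 + 113**2) + 32034/(-13723) = -27421/(-2 + 12769) + 32034*(-1/13723) = -27421/12767 - 32034/13723 = -27421*1/12767 - 32034/13723 = -1613/751 - 32034/13723 = -46192733/10305973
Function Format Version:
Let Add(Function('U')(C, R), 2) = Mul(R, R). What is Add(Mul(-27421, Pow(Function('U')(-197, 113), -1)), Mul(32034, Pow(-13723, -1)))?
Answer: Rational(-46192733, 10305973) ≈ -4.4821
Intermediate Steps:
Function('U')(C, R) = Add(-2, Pow(R, 2)) (Function('U')(C, R) = Add(-2, Mul(R, R)) = Add(-2, Pow(R, 2)))
Add(Mul(-27421, Pow(Function('U')(-197, 113), -1)), Mul(32034, Pow(-13723, -1))) = Add(Mul(-27421, Pow(Add(-2, Pow(113, 2)), -1)), Mul(32034, Pow(-13723, -1))) = Add(Mul(-27421, Pow(Add(-2, 12769), -1)), Mul(32034, Rational(-1, 13723))) = Add(Mul(-27421, Pow(12767, -1)), Rational(-32034, 13723)) = Add(Mul(-27421, Rational(1, 12767)), Rational(-32034, 13723)) = Add(Rational(-1613, 751), Rational(-32034, 13723)) = Rational(-46192733, 10305973)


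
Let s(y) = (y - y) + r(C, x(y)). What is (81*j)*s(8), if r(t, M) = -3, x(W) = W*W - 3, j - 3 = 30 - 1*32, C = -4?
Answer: -243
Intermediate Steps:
j = 1 (j = 3 + (30 - 1*32) = 3 + (30 - 32) = 3 - 2 = 1)
x(W) = -3 + W² (x(W) = W² - 3 = -3 + W²)
s(y) = -3 (s(y) = (y - y) - 3 = 0 - 3 = -3)
(81*j)*s(8) = (81*1)*(-3) = 81*(-3) = -243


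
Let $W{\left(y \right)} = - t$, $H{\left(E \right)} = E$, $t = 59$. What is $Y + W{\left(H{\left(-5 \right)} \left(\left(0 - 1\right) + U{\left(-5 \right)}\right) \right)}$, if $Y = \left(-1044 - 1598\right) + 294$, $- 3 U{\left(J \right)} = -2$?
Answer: $-2407$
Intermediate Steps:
$U{\left(J \right)} = \frac{2}{3}$ ($U{\left(J \right)} = \left(- \frac{1}{3}\right) \left(-2\right) = \frac{2}{3}$)
$Y = -2348$ ($Y = -2642 + 294 = -2348$)
$W{\left(y \right)} = -59$ ($W{\left(y \right)} = \left(-1\right) 59 = -59$)
$Y + W{\left(H{\left(-5 \right)} \left(\left(0 - 1\right) + U{\left(-5 \right)}\right) \right)} = -2348 - 59 = -2407$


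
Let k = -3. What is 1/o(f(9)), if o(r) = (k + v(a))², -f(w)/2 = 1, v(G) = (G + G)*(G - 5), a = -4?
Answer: 1/4761 ≈ 0.00021004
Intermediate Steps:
v(G) = 2*G*(-5 + G) (v(G) = (2*G)*(-5 + G) = 2*G*(-5 + G))
f(w) = -2 (f(w) = -2*1 = -2)
o(r) = 4761 (o(r) = (-3 + 2*(-4)*(-5 - 4))² = (-3 + 2*(-4)*(-9))² = (-3 + 72)² = 69² = 4761)
1/o(f(9)) = 1/4761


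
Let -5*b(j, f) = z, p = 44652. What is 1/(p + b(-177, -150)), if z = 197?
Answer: 5/223063 ≈ 2.2415e-5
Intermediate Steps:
b(j, f) = -197/5 (b(j, f) = -⅕*197 = -197/5)
1/(p + b(-177, -150)) = 1/(44652 - 197/5) = 1/(223063/5) = 5/223063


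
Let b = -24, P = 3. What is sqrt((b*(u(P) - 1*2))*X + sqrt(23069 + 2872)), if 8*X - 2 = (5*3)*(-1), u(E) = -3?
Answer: sqrt(-195 + sqrt(25941)) ≈ 5.8256*I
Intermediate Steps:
X = -13/8 (X = 1/4 + ((5*3)*(-1))/8 = 1/4 + (15*(-1))/8 = 1/4 + (1/8)*(-15) = 1/4 - 15/8 = -13/8 ≈ -1.6250)
sqrt((b*(u(P) - 1*2))*X + sqrt(23069 + 2872)) = sqrt(-24*(-3 - 1*2)*(-13/8) + sqrt(23069 + 2872)) = sqrt(-24*(-3 - 2)*(-13/8) + sqrt(25941)) = sqrt(-24*(-5)*(-13/8) + sqrt(25941)) = sqrt(120*(-13/8) + sqrt(25941)) = sqrt(-195 + sqrt(25941))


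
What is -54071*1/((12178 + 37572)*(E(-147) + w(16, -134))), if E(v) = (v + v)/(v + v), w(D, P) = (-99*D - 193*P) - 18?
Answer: -54071/1206984750 ≈ -4.4798e-5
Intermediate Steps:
w(D, P) = -18 - 193*P - 99*D (w(D, P) = (-193*P - 99*D) - 18 = -18 - 193*P - 99*D)
E(v) = 1 (E(v) = (2*v)/((2*v)) = (2*v)*(1/(2*v)) = 1)
-54071*1/((12178 + 37572)*(E(-147) + w(16, -134))) = -54071*1/((1 + (-18 - 193*(-134) - 99*16))*(12178 + 37572)) = -54071*1/(49750*(1 + (-18 + 25862 - 1584))) = -54071*1/(49750*(1 + 24260)) = -54071/(24261*49750) = -54071/1206984750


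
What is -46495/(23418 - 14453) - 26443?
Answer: -47421598/1793 ≈ -26448.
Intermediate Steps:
-46495/(23418 - 14453) - 26443 = -46495/8965 - 26443 = -46495*1/8965 - 26443 = -9299/1793 - 26443 = -47421598/1793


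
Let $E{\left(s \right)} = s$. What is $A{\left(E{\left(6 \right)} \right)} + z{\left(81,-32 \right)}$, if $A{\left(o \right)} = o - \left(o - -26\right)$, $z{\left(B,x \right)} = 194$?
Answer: $168$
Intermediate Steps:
$A{\left(o \right)} = -26$ ($A{\left(o \right)} = o - \left(o + 26\right) = o - \left(26 + o\right) = -26$)
$A{\left(E{\left(6 \right)} \right)} + z{\left(81,-32 \right)} = -26 + 194 = 168$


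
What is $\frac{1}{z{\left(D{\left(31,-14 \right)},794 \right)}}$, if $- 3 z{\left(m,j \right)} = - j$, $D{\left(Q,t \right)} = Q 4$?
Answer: $\frac{3}{794} \approx 0.0037783$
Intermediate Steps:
$D{\left(Q,t \right)} = 4 Q$
$z{\left(m,j \right)} = \frac{j}{3}$ ($z{\left(m,j \right)} = - \frac{\left(-1\right) j}{3} = \frac{j}{3}$)
$\frac{1}{z{\left(D{\left(31,-14 \right)},794 \right)}} = \frac{1}{\frac{1}{3} \cdot 794} = \frac{1}{\frac{794}{3}} = \frac{3}{794}$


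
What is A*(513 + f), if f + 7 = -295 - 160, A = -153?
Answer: -7803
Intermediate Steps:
f = -462 (f = -7 + (-295 - 160) = -7 - 455 = -462)
A*(513 + f) = -153*(513 - 462) = -153*51 = -7803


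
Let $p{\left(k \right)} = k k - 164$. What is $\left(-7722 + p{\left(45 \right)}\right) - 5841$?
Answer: $-11702$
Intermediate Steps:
$p{\left(k \right)} = -164 + k^{2}$ ($p{\left(k \right)} = k^{2} - 164 = -164 + k^{2}$)
$\left(-7722 + p{\left(45 \right)}\right) - 5841 = \left(-7722 - \left(164 - 45^{2}\right)\right) - 5841 = \left(-7722 + \left(-164 + 2025\right)\right) - 5841 = \left(-7722 + 1861\right) - 5841 = -5861 - 5841 = -11702$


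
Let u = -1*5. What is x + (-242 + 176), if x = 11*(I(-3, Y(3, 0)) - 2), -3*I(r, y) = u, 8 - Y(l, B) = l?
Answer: -209/3 ≈ -69.667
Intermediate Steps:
Y(l, B) = 8 - l
u = -5
I(r, y) = 5/3 (I(r, y) = -⅓*(-5) = 5/3)
x = -11/3 (x = 11*(5/3 - 2) = 11*(-⅓) = -11/3 ≈ -3.6667)
x + (-242 + 176) = -11/3 + (-242 + 176) = -11/3 - 66 = -209/3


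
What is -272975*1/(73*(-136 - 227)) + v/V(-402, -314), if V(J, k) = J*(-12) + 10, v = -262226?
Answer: -2814582812/64048083 ≈ -43.945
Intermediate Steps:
V(J, k) = 10 - 12*J (V(J, k) = -12*J + 10 = 10 - 12*J)
-272975*1/(73*(-136 - 227)) + v/V(-402, -314) = -272975*1/(73*(-136 - 227)) - 262226/(10 - 12*(-402)) = -272975/((-363*73)) - 262226/(10 + 4824) = -272975/(-26499) - 262226/4834 = -272975*(-1/26499) - 262226*1/4834 = 272975/26499 - 131113/2417 = -2814582812/64048083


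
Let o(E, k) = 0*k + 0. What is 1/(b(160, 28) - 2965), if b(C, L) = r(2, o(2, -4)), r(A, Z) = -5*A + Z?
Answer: -1/2975 ≈ -0.00033613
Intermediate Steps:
o(E, k) = 0 (o(E, k) = 0 + 0 = 0)
r(A, Z) = Z - 5*A
b(C, L) = -10 (b(C, L) = 0 - 5*2 = 0 - 10 = -10)
1/(b(160, 28) - 2965) = 1/(-10 - 2965) = 1/(-2975) = -1/2975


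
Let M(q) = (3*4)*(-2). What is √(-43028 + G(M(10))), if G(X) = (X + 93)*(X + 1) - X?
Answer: I*√44591 ≈ 211.17*I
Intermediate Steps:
M(q) = -24 (M(q) = 12*(-2) = -24)
G(X) = -X + (1 + X)*(93 + X) (G(X) = (93 + X)*(1 + X) - X = (1 + X)*(93 + X) - X = -X + (1 + X)*(93 + X))
√(-43028 + G(M(10))) = √(-43028 + (93 + (-24)² + 93*(-24))) = √(-43028 + (93 + 576 - 2232)) = √(-43028 - 1563) = √(-44591) = I*√44591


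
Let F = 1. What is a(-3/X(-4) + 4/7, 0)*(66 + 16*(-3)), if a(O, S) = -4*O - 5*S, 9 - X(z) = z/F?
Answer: -2232/91 ≈ -24.527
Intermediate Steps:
X(z) = 9 - z (X(z) = 9 - z/1 = 9 - z)
a(O, S) = -5*S - 4*O
a(-3/X(-4) + 4/7, 0)*(66 + 16*(-3)) = (-5*0 - 4*(-3/(9 - 1*(-4)) + 4/7))*(66 + 16*(-3)) = (0 - 4*(-3/(9 + 4) + 4*(⅐)))*(66 - 48) = (0 - 4*(-3/13 + 4/7))*18 = (0 - 4*31/91)*18 = (0 - 124/91)*18 = -124/91*18 = -2232/91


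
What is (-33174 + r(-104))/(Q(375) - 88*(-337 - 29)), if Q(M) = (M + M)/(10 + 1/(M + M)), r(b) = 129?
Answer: -82623515/80718236 ≈ -1.0236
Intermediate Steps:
Q(M) = 2*M/(10 + 1/(2*M)) (Q(M) = (2*M)/(10 + 1/(2*M)) = 2*M/(10 + 1/(2*M)))
(-33174 + r(-104))/(Q(375) - 88*(-337 - 29)) = (-33174 + 129)/(4*375**2/(1 + 20*375) - 88*(-337 - 29)) = -33045/(4*140625/(1 + 7500) - 88*(-366)) = -33045/(4*140625/7501 + 32208) = -33045/(4*140625*(1/7501) + 32208) = -33045/(562500/7501 + 32208) = -33045/242154708/7501 = -33045*7501/242154708 = -82623515/80718236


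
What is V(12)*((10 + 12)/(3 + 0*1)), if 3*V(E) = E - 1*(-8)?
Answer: 440/9 ≈ 48.889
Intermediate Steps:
V(E) = 8/3 + E/3 (V(E) = (E - 1*(-8))/3 = (E + 8)/3 = (8 + E)/3 = 8/3 + E/3)
V(12)*((10 + 12)/(3 + 0*1)) = (8/3 + (⅓)*12)*((10 + 12)/(3 + 0*1)) = (8/3 + 4)*(22/(3 + 0)) = 20*(22/3)/3 = 20*(22*(⅓))/3 = (20/3)*(22/3) = 440/9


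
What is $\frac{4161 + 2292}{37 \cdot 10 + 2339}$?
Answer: $\frac{717}{301} \approx 2.3821$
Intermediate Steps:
$\frac{4161 + 2292}{37 \cdot 10 + 2339} = \frac{6453}{370 + 2339} = \frac{6453}{2709} = 6453 \cdot \frac{1}{2709} = \frac{717}{301}$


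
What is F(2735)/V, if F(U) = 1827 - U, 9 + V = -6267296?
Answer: 908/6267305 ≈ 0.00014488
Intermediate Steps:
V = -6267305 (V = -9 - 6267296 = -6267305)
F(2735)/V = (1827 - 1*2735)/(-6267305) = (1827 - 2735)*(-1/6267305) = -908*(-1/6267305) = 908/6267305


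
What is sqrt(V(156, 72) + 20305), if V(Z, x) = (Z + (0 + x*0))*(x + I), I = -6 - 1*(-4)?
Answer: 5*sqrt(1249) ≈ 176.71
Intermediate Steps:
I = -2 (I = -6 + 4 = -2)
V(Z, x) = Z*(-2 + x) (V(Z, x) = (Z + (0 + x*0))*(x - 2) = (Z + (0 + 0))*(-2 + x) = (Z + 0)*(-2 + x) = Z*(-2 + x))
sqrt(V(156, 72) + 20305) = sqrt(156*(-2 + 72) + 20305) = sqrt(156*70 + 20305) = sqrt(10920 + 20305) = sqrt(31225) = 5*sqrt(1249)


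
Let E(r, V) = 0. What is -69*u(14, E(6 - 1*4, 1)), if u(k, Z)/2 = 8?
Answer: -1104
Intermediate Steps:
u(k, Z) = 16 (u(k, Z) = 2*8 = 16)
-69*u(14, E(6 - 1*4, 1)) = -69*16 = -1104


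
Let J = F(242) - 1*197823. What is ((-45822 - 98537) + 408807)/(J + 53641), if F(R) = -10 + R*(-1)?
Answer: -132224/72217 ≈ -1.8309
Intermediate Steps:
F(R) = -10 - R
J = -198075 (J = (-10 - 1*242) - 1*197823 = (-10 - 242) - 197823 = -252 - 197823 = -198075)
((-45822 - 98537) + 408807)/(J + 53641) = ((-45822 - 98537) + 408807)/(-198075 + 53641) = (-144359 + 408807)/(-144434) = 264448*(-1/144434) = -132224/72217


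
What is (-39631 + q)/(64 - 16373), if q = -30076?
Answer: 69707/16309 ≈ 4.2741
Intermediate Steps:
(-39631 + q)/(64 - 16373) = (-39631 - 30076)/(64 - 16373) = -69707/(-16309) = -69707*(-1/16309) = 69707/16309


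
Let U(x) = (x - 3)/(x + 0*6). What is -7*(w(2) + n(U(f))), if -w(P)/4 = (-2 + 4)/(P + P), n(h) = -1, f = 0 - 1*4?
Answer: 21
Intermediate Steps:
f = -4 (f = 0 - 4 = -4)
U(x) = (-3 + x)/x (U(x) = (-3 + x)/(x + 0) = (-3 + x)/x)
w(P) = -4/P (w(P) = -4*(-2 + 4)/(P + P) = -8/(2*P) = -8*1/(2*P) = -4/P)
-7*(w(2) + n(U(f))) = -7*(-4/2 - 1) = -7*(-4*½ - 1) = -7*(-2 - 1) = -7*(-3) = 21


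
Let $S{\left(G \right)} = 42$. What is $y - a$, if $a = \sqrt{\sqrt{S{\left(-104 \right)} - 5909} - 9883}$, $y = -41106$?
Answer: $-41106 - \sqrt{-9883 + i \sqrt{5867}} \approx -41106.0 - 99.414 i$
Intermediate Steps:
$a = \sqrt{-9883 + i \sqrt{5867}}$ ($a = \sqrt{\sqrt{42 - 5909} - 9883} = \sqrt{\sqrt{-5867} - 9883} = \sqrt{i \sqrt{5867} - 9883} = \sqrt{-9883 + i \sqrt{5867}} \approx 0.3852 + 99.414 i$)
$y - a = -41106 - \sqrt{-9883 + i \sqrt{5867}}$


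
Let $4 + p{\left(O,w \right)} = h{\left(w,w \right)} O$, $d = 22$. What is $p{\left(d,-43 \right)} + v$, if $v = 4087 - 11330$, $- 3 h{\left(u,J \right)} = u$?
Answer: $- \frac{20795}{3} \approx -6931.7$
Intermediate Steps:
$h{\left(u,J \right)} = - \frac{u}{3}$
$p{\left(O,w \right)} = -4 - \frac{O w}{3}$ ($p{\left(O,w \right)} = -4 + - \frac{w}{3} O = -4 - \frac{O w}{3}$)
$v = -7243$
$p{\left(d,-43 \right)} + v = \left(-4 - \frac{22}{3} \left(-43\right)\right) - 7243 = \left(-4 + \frac{946}{3}\right) - 7243 = \frac{934}{3} - 7243 = - \frac{20795}{3}$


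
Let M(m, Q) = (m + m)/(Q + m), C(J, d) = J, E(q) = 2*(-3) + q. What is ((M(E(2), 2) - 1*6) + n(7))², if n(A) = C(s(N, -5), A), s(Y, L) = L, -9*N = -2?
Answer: 49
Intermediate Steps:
E(q) = -6 + q
N = 2/9 (N = -⅑*(-2) = 2/9 ≈ 0.22222)
M(m, Q) = 2*m/(Q + m) (M(m, Q) = (2*m)/(Q + m) = 2*m/(Q + m))
n(A) = -5
((M(E(2), 2) - 1*6) + n(7))² = ((2*(-6 + 2)/(2 + (-6 + 2)) - 1*6) - 5)² = ((2*(-4)/(2 - 4) - 6) - 5)² = ((2*(-4)/(-2) - 6) - 5)² = ((2*(-4)*(-½) - 6) - 5)² = ((4 - 6) - 5)² = (-2 - 5)² = (-7)² = 49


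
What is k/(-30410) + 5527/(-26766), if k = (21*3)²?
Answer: -68577581/203488515 ≈ -0.33701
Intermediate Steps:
k = 3969 (k = 63² = 3969)
k/(-30410) + 5527/(-26766) = 3969/(-30410) + 5527/(-26766) = 3969*(-1/30410) + 5527*(-1/26766) = -3969/30410 - 5527/26766 = -68577581/203488515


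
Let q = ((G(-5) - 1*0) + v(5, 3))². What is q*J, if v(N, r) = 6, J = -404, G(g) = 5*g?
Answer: -145844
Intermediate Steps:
q = 361 (q = ((5*(-5) - 1*0) + 6)² = ((-25 + 0) + 6)² = (-25 + 6)² = (-19)² = 361)
q*J = 361*(-404) = -145844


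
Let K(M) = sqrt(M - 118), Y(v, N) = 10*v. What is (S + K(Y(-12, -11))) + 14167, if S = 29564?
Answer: 43731 + I*sqrt(238) ≈ 43731.0 + 15.427*I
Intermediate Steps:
K(M) = sqrt(-118 + M)
(S + K(Y(-12, -11))) + 14167 = (29564 + sqrt(-118 + 10*(-12))) + 14167 = (29564 + sqrt(-118 - 120)) + 14167 = (29564 + sqrt(-238)) + 14167 = (29564 + I*sqrt(238)) + 14167 = 43731 + I*sqrt(238)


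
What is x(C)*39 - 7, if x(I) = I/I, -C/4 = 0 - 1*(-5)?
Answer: 32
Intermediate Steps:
C = -20 (C = -4*(0 - 1*(-5)) = -4*(0 + 5) = -4*5 = -20)
x(I) = 1
x(C)*39 - 7 = 1*39 - 7 = 39 - 7 = 32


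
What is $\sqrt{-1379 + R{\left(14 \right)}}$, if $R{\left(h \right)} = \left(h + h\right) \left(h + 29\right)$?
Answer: $5 i \sqrt{7} \approx 13.229 i$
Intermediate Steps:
$R{\left(h \right)} = 2 h \left(29 + h\right)$
$\sqrt{-1379 + R{\left(14 \right)}} = \sqrt{-1379 + 2 \cdot 14 \left(29 + 14\right)} = \sqrt{-1379 + 2 \cdot 14 \cdot 43} = \sqrt{-1379 + 1204} = \sqrt{-175} = 5 i \sqrt{7}$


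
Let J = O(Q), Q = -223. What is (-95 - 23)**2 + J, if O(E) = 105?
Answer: 14029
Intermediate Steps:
J = 105
(-95 - 23)**2 + J = (-95 - 23)**2 + 105 = (-118)**2 + 105 = 13924 + 105 = 14029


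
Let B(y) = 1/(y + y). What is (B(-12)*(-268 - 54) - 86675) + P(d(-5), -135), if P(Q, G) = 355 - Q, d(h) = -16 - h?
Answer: -1035547/12 ≈ -86296.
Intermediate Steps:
B(y) = 1/(2*y)
(B(-12)*(-268 - 54) - 86675) + P(d(-5), -135) = (((1/2)/(-12))*(-268 - 54) - 86675) + (355 - (-16 - 1*(-5))) = (((1/2)*(-1/12))*(-322) - 86675) + (355 - (-16 + 5)) = (-1/24*(-322) - 86675) + (355 - 1*(-11)) = (161/12 - 86675) + (355 + 11) = -1039939/12 + 366 = -1035547/12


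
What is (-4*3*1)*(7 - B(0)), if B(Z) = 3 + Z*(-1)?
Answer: -48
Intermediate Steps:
B(Z) = 3 - Z
(-4*3*1)*(7 - B(0)) = (-4*3*1)*(7 - (3 - 1*0)) = (-12*1)*(7 - (3 + 0)) = -12*(7 - 1*3) = -12*(7 - 3) = -12*4 = -48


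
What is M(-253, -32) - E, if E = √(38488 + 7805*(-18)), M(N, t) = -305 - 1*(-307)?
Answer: 2 - I*√102002 ≈ 2.0 - 319.38*I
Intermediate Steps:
M(N, t) = 2 (M(N, t) = -305 + 307 = 2)
E = I*√102002 (E = √(38488 - 140490) = √(-102002) = I*√102002 ≈ 319.38*I)
M(-253, -32) - E = 2 - I*√102002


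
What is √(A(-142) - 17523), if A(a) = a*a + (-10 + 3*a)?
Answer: 21*√5 ≈ 46.957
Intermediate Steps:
A(a) = -10 + a² + 3*a (A(a) = a² + (-10 + 3*a) = -10 + a² + 3*a)
√(A(-142) - 17523) = √((-10 + (-142)² + 3*(-142)) - 17523) = √((-10 + 20164 - 426) - 17523) = √(19728 - 17523) = √2205 = 21*√5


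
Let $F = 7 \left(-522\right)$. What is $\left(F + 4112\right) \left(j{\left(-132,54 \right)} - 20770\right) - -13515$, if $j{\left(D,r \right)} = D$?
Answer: $-9559601$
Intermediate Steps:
$F = -3654$
$\left(F + 4112\right) \left(j{\left(-132,54 \right)} - 20770\right) - -13515 = \left(-3654 + 4112\right) \left(-132 - 20770\right) - -13515 = 458 \left(-20902\right) + 13515 = -9573116 + 13515 = -9559601$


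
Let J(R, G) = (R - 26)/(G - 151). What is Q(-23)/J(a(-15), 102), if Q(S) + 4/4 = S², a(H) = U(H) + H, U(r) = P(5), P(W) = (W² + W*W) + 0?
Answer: -8624/3 ≈ -2874.7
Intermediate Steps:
P(W) = 2*W² (P(W) = (W² + W²) + 0 = 2*W² + 0 = 2*W²)
U(r) = 50 (U(r) = 2*5² = 2*25 = 50)
a(H) = 50 + H
Q(S) = -1 + S²
J(R, G) = (-26 + R)/(-151 + G)
Q(-23)/J(a(-15), 102) = (-1 + (-23)²)/(((-26 + (50 - 15))/(-151 + 102))) = (-1 + 529)/(((-26 + 35)/(-49))) = 528/((-1/49*9)) = 528/(-9/49) = 528*(-49/9) = -8624/3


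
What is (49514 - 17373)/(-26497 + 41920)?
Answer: 32141/15423 ≈ 2.0840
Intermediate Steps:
(49514 - 17373)/(-26497 + 41920) = 32141/15423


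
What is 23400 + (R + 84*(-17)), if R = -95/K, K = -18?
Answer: 395591/18 ≈ 21977.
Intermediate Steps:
R = 95/18 (R = -95/(-18) = -95*(-1/18) = 95/18 ≈ 5.2778)
23400 + (R + 84*(-17)) = 23400 + (95/18 + 84*(-17)) = 23400 + (95/18 - 1428) = 23400 - 25609/18 = 395591/18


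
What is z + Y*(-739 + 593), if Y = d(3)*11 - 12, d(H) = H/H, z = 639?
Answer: 785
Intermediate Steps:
d(H) = 1
Y = -1 (Y = 1*11 - 12 = 11 - 12 = -1)
z + Y*(-739 + 593) = 639 - (-739 + 593) = 639 - 1*(-146) = 639 + 146 = 785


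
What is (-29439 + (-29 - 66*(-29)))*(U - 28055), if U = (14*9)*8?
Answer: 745253038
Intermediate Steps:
U = 1008 (U = 126*8 = 1008)
(-29439 + (-29 - 66*(-29)))*(U - 28055) = (-29439 + (-29 - 66*(-29)))*(1008 - 28055) = (-29439 + (-29 + 1914))*(-27047) = (-29439 + 1885)*(-27047) = -27554*(-27047) = 745253038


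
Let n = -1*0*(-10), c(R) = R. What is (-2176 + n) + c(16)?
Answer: -2160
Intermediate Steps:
n = 0 (n = 0*(-10) = 0)
(-2176 + n) + c(16) = (-2176 + 0) + 16 = -2176 + 16 = -2160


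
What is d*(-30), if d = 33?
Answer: -990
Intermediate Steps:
d*(-30) = 33*(-30) = -990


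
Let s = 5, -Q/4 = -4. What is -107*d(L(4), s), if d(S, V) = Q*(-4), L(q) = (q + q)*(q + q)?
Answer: 6848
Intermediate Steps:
Q = 16 (Q = -4*(-4) = 16)
L(q) = 4*q**2 (L(q) = (2*q)*(2*q) = 4*q**2)
d(S, V) = -64 (d(S, V) = 16*(-4) = -64)
-107*d(L(4), s) = -107*(-64) = 6848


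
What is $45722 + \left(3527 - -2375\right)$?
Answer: $51624$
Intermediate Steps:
$45722 + \left(3527 - -2375\right) = 45722 + \left(3527 + 2375\right) = 45722 + 5902 = 51624$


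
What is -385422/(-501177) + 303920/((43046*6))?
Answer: 20988580526/10786832571 ≈ 1.9458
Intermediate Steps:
-385422/(-501177) + 303920/((43046*6)) = -385422*(-1/501177) + 303920/258276 = 128474/167059 + 303920*(1/258276) = 128474/167059 + 75980/64569 = 20988580526/10786832571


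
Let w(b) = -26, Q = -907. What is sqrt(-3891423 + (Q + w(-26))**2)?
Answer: I*sqrt(3020934) ≈ 1738.1*I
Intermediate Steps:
sqrt(-3891423 + (Q + w(-26))**2) = sqrt(-3891423 + (-907 - 26)**2) = sqrt(-3891423 + (-933)**2) = sqrt(-3891423 + 870489) = sqrt(-3020934) = I*sqrt(3020934)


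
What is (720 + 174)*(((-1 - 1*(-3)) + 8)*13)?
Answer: 116220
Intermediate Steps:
(720 + 174)*(((-1 - 1*(-3)) + 8)*13) = 894*(((-1 + 3) + 8)*13) = 894*((2 + 8)*13) = 894*(10*13) = 894*130 = 116220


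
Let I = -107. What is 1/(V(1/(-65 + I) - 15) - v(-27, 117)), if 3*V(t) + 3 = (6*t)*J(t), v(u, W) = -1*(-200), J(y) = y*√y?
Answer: -7564466443008/116055933138341509 - 197075620624*I*√110983/116055933138341509 ≈ -6.518e-5 - 0.00056571*I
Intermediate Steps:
J(y) = y^(3/2)
v(u, W) = 200
V(t) = -1 + 2*t^(5/2) (V(t) = -1 + ((6*t)*t^(3/2))/3 = -1 + (6*t^(5/2))/3 = -1 + 2*t^(5/2))
1/(V(1/(-65 + I) - 15) - v(-27, 117)) = 1/((-1 + 2*(1/(-65 - 107) - 15)^(5/2)) - 1*200) = 1/((-1 + 2*(1/(-172) - 15)^(5/2)) - 200) = 1/((-1 + 2*(-1/172 - 15)^(5/2)) - 200) = 1/((-1 + 2*(-2581/172)^(5/2)) - 200) = 1/((-1 + 2*(6661561*I*√110983/2544224)) - 200) = 1/((-1 + 6661561*I*√110983/1272112) - 200) = 1/(-201 + 6661561*I*√110983/1272112)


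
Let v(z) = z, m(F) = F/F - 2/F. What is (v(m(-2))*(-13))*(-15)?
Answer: 390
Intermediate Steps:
m(F) = 1 - 2/F
(v(m(-2))*(-13))*(-15) = (((-2 - 2)/(-2))*(-13))*(-15) = (-½*(-4)*(-13))*(-15) = (2*(-13))*(-15) = -26*(-15) = 390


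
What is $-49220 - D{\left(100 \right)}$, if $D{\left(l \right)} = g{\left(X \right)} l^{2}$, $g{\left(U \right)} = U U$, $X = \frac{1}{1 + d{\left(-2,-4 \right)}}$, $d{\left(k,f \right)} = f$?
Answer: $- \frac{452980}{9} \approx -50331.0$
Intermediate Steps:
$X = - \frac{1}{3}$ ($X = \frac{1}{1 - 4} = \frac{1}{-3} = - \frac{1}{3} \approx -0.33333$)
$g{\left(U \right)} = U^{2}$
$D{\left(l \right)} = \frac{l^{2}}{9}$ ($D{\left(l \right)} = \left(- \frac{1}{3}\right)^{2} l^{2} = \frac{l^{2}}{9}$)
$-49220 - D{\left(100 \right)} = -49220 - \frac{100^{2}}{9} = -49220 - \frac{1}{9} \cdot 10000 = -49220 - \frac{10000}{9} = - \frac{452980}{9}$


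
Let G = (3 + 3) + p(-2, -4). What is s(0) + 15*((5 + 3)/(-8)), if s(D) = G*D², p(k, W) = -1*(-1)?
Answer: -15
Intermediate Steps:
p(k, W) = 1
G = 7 (G = (3 + 3) + 1 = 6 + 1 = 7)
s(D) = 7*D²
s(0) + 15*((5 + 3)/(-8)) = 7*0² + 15*((5 + 3)/(-8)) = 7*0 + 15*(8*(-⅛)) = 0 + 15*(-1) = 0 - 15 = -15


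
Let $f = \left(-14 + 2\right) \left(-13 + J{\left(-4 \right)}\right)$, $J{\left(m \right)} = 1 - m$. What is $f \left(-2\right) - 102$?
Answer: $-294$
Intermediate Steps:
$f = 96$ ($f = \left(-14 + 2\right) \left(-13 + \left(1 - -4\right)\right) = - 12 \left(-13 + \left(1 + 4\right)\right) = - 12 \left(-13 + 5\right) = \left(-12\right) \left(-8\right) = 96$)
$f \left(-2\right) - 102 = 96 \left(-2\right) - 102 = -192 - 102 = -294$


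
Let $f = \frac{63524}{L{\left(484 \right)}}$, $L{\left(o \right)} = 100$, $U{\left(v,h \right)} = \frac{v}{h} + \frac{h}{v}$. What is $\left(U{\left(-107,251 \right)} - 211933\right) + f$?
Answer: $- \frac{141872459758}{671425} \approx -2.113 \cdot 10^{5}$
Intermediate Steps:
$U{\left(v,h \right)} = \frac{h}{v} + \frac{v}{h}$
$f = \frac{15881}{25}$ ($f = \frac{63524}{100} = 63524 \cdot \frac{1}{100} = \frac{15881}{25} \approx 635.24$)
$\left(U{\left(-107,251 \right)} - 211933\right) + f = \left(\left(\frac{251}{-107} - \frac{107}{251}\right) - 211933\right) + \frac{15881}{25} = \left(\left(251 \left(- \frac{1}{107}\right) - \frac{107}{251}\right) - 211933\right) + \frac{15881}{25} = \left(\left(- \frac{251}{107} - \frac{107}{251}\right) - 211933\right) + \frac{15881}{25} = \left(- \frac{74450}{26857} - 211933\right) + \frac{15881}{25} = - \frac{5691959031}{26857} + \frac{15881}{25} = - \frac{141872459758}{671425}$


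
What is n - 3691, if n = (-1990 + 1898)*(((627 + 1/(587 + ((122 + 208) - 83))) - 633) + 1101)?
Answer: -43547773/417 ≈ -1.0443e+5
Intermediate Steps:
n = -42008626/417 (n = -92*(((627 + 1/(587 + (330 - 83))) - 633) + 1101) = -92*(((627 + 1/(587 + 247)) - 633) + 1101) = -92*(((627 + 1/834) - 633) + 1101) = -92*((522919/834 - 633) + 1101) = -92*(-5003/834 + 1101) = -92*913231/834 = -42008626/417 ≈ -1.0074e+5)
n - 3691 = -42008626/417 - 3691 = -43547773/417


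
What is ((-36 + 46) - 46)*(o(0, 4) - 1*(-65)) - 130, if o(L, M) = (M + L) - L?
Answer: -2614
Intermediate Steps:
o(L, M) = M (o(L, M) = (L + M) - L = M)
((-36 + 46) - 46)*(o(0, 4) - 1*(-65)) - 130 = ((-36 + 46) - 46)*(4 - 1*(-65)) - 130 = (10 - 46)*(4 + 65) - 130 = -36*69 - 130 = -2484 - 130 = -2614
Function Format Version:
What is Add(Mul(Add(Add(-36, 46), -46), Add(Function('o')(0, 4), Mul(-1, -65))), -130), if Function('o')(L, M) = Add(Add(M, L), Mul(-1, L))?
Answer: -2614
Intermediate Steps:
Function('o')(L, M) = M (Function('o')(L, M) = Add(Add(L, M), Mul(-1, L)) = M)
Add(Mul(Add(Add(-36, 46), -46), Add(Function('o')(0, 4), Mul(-1, -65))), -130) = Add(Mul(Add(Add(-36, 46), -46), Add(4, Mul(-1, -65))), -130) = Add(Mul(Add(10, -46), Add(4, 65)), -130) = Add(Mul(-36, 69), -130) = Add(-2484, -130) = -2614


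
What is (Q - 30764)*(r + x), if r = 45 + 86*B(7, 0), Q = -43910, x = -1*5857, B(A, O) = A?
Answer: 389051540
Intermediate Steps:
x = -5857
r = 647 (r = 45 + 86*7 = 45 + 602 = 647)
(Q - 30764)*(r + x) = (-43910 - 30764)*(647 - 5857) = -74674*(-5210) = 389051540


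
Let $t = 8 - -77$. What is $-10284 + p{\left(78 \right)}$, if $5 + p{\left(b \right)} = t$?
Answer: $-10204$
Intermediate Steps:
$t = 85$ ($t = 8 + 77 = 85$)
$p{\left(b \right)} = 80$ ($p{\left(b \right)} = -5 + 85 = 80$)
$-10284 + p{\left(78 \right)} = -10284 + 80 = -10204$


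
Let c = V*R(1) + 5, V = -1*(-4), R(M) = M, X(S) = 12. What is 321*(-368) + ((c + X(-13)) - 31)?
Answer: -118138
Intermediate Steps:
V = 4
c = 9 (c = 4*1 + 5 = 4 + 5 = 9)
321*(-368) + ((c + X(-13)) - 31) = 321*(-368) + ((9 + 12) - 31) = -118128 + (21 - 31) = -118128 - 10 = -118138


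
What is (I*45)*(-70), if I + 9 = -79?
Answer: 277200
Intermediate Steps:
I = -88 (I = -9 - 79 = -88)
(I*45)*(-70) = -88*45*(-70) = -3960*(-70) = 277200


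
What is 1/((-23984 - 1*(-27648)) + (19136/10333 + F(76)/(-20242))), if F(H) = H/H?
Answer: 209160586/766751727683 ≈ 0.00027279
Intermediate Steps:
F(H) = 1
1/((-23984 - 1*(-27648)) + (19136/10333 + F(76)/(-20242))) = 1/((-23984 - 1*(-27648)) + (19136/10333 + 1/(-20242))) = 1/((-23984 + 27648) + (19136*(1/10333) + 1*(-1/20242))) = 1/(3664 + (19136/10333 - 1/20242)) = 1/(3664 + 387340579/209160586) = 1/(766751727683/209160586) = 209160586/766751727683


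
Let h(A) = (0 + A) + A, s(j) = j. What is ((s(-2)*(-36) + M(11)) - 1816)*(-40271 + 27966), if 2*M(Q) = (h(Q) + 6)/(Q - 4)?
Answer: 21435310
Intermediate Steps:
h(A) = 2*A (h(A) = A + A = 2*A)
M(Q) = (6 + 2*Q)/(2*(-4 + Q)) (M(Q) = ((2*Q + 6)/(Q - 4))/2 = ((6 + 2*Q)/(-4 + Q))/2 = (6 + 2*Q)/(2*(-4 + Q)))
((s(-2)*(-36) + M(11)) - 1816)*(-40271 + 27966) = ((-2*(-36) + (3 + 11)/(-4 + 11)) - 1816)*(-40271 + 27966) = ((72 + 14/7) - 1816)*(-12305) = ((72 + (⅐)*14) - 1816)*(-12305) = ((72 + 2) - 1816)*(-12305) = (74 - 1816)*(-12305) = -1742*(-12305) = 21435310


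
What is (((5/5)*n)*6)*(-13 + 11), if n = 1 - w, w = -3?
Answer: -48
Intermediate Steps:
n = 4 (n = 1 - 1*(-3) = 1 + 3 = 4)
(((5/5)*n)*6)*(-13 + 11) = (((5/5)*4)*6)*(-13 + 11) = (((5*(1/5))*4)*6)*(-2) = ((1*4)*6)*(-2) = (4*6)*(-2) = 24*(-2) = -48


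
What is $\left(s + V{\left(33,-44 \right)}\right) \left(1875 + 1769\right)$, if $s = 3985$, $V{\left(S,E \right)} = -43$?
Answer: $14364648$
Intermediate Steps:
$\left(s + V{\left(33,-44 \right)}\right) \left(1875 + 1769\right) = \left(3985 - 43\right) \left(1875 + 1769\right) = 3942 \cdot 3644 = 14364648$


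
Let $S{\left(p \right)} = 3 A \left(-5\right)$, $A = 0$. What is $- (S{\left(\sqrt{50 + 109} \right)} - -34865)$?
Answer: $-34865$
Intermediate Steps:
$S{\left(p \right)} = 0$ ($S{\left(p \right)} = 3 \cdot 0 \left(-5\right) = 0 \left(-5\right) = 0$)
$- (S{\left(\sqrt{50 + 109} \right)} - -34865) = - (0 - -34865) = - (0 + 34865) = \left(-1\right) 34865 = -34865$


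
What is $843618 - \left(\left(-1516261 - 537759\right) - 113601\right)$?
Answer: $3011239$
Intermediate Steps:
$843618 - \left(\left(-1516261 - 537759\right) - 113601\right) = 843618 - \left(-2054020 - 113601\right) = 843618 - -2167621 = 843618 + 2167621 = 3011239$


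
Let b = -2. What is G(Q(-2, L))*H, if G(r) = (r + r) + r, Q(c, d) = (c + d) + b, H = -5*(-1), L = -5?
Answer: -135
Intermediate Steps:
H = 5
Q(c, d) = -2 + c + d (Q(c, d) = (c + d) - 2 = -2 + c + d)
G(r) = 3*r (G(r) = 2*r + r = 3*r)
G(Q(-2, L))*H = (3*(-2 - 2 - 5))*5 = (3*(-9))*5 = -27*5 = -135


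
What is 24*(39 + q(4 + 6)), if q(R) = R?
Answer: 1176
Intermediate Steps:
24*(39 + q(4 + 6)) = 24*(39 + (4 + 6)) = 24*(39 + 10) = 24*49 = 1176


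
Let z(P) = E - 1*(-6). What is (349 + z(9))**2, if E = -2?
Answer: 124609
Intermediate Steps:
z(P) = 4 (z(P) = -2 - 1*(-6) = -2 + 6 = 4)
(349 + z(9))**2 = (349 + 4)**2 = 353**2 = 124609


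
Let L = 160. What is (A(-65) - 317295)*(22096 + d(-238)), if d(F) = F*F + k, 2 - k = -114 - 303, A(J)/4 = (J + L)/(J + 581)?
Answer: -3240053862640/129 ≈ -2.5117e+10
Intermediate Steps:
A(J) = 4*(160 + J)/(581 + J) (A(J) = 4*((J + 160)/(J + 581)) = 4*((160 + J)/(581 + J)) = 4*(160 + J)/(581 + J))
k = 419 (k = 2 - (-114 - 303) = 2 - 1*(-417) = 2 + 417 = 419)
d(F) = 419 + F² (d(F) = F*F + 419 = F² + 419 = 419 + F²)
(A(-65) - 317295)*(22096 + d(-238)) = (4*(160 - 65)/(581 - 65) - 317295)*(22096 + (419 + (-238)²)) = (4*95/516 - 317295)*(22096 + (419 + 56644)) = (4*(1/516)*95 - 317295)*(22096 + 57063) = (95/129 - 317295)*79159 = -40930960/129*79159 = -3240053862640/129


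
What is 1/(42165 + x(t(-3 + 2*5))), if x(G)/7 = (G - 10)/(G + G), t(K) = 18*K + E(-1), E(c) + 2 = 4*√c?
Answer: 649053212/27369417360157 - 140*I/27369417360157 ≈ 2.3715e-5 - 5.1152e-12*I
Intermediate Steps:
E(c) = -2 + 4*√c
t(K) = -2 + 4*I + 18*K (t(K) = 18*K + (-2 + 4*√(-1)) = 18*K + (-2 + 4*I) = -2 + 4*I + 18*K)
x(G) = 7*(-10 + G)/(2*G) (x(G) = 7*((G - 10)/(G + G)) = 7*((-10 + G)/((2*G))) = 7*((-10 + G)*(1/(2*G))) = 7*((-10 + G)/(2*G)) = 7*(-10 + G)/(2*G))
1/(42165 + x(t(-3 + 2*5))) = 1/(42165 + (7/2 - 35/(-2 + 4*I + 18*(-3 + 2*5)))) = 1/(42165 + (7/2 - 35/(-2 + 4*I + 18*(-3 + 10)))) = 1/(42165 + (7/2 - 35/(-2 + 4*I + 18*7))) = 1/(42165 + (7/2 - 35/(-2 + 4*I + 126))) = 1/(42165 + (7/2 - 35*(124 - 4*I)/15392)) = 1/(84337/2 - 35*(124 - 4*I)/15392)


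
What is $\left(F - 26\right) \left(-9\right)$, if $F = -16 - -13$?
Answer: $261$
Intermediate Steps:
$F = -3$ ($F = -16 + 13 = -3$)
$\left(F - 26\right) \left(-9\right) = \left(-3 - 26\right) \left(-9\right) = \left(-29\right) \left(-9\right) = 261$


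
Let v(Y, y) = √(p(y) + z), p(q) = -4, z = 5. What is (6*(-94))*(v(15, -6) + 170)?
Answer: -96444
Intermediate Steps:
v(Y, y) = 1 (v(Y, y) = √(-4 + 5) = √1 = 1)
(6*(-94))*(v(15, -6) + 170) = (6*(-94))*(1 + 170) = -564*171 = -96444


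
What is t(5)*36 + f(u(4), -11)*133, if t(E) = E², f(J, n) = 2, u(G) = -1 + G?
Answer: 1166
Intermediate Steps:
t(5)*36 + f(u(4), -11)*133 = 5²*36 + 2*133 = 25*36 + 266 = 900 + 266 = 1166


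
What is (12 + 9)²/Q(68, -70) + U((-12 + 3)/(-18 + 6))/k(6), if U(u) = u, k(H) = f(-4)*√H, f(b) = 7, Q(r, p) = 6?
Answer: 147/2 + √6/56 ≈ 73.544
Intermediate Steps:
k(H) = 7*√H
(12 + 9)²/Q(68, -70) + U((-12 + 3)/(-18 + 6))/k(6) = (12 + 9)²/6 + ((-12 + 3)/(-18 + 6))/((7*√6)) = 21²*(⅙) + (-9/(-12))*(√6/42) = 441*(⅙) + (-9*(-1/12))*(√6/42) = 147/2 + 3*(√6/42)/4 = 147/2 + √6/56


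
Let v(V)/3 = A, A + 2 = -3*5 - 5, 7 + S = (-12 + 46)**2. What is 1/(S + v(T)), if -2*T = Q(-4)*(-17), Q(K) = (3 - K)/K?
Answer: 1/1083 ≈ 0.00092336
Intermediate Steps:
Q(K) = (3 - K)/K
S = 1149 (S = -7 + (-12 + 46)**2 = -7 + 34**2 = -7 + 1156 = 1149)
T = -119/8 (T = -(3 - 1*(-4))/(-4)*(-17)/2 = -(-(3 + 4)/4)*(-17)/2 = -(-1/4*7)*(-17)/2 = -(-7)*(-17)/8 = -1/2*119/4 = -119/8 ≈ -14.875)
A = -22 (A = -2 + (-3*5 - 5) = -2 + (-15 - 5) = -2 - 20 = -22)
v(V) = -66 (v(V) = 3*(-22) = -66)
1/(S + v(T)) = 1/(1149 - 66) = 1/1083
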